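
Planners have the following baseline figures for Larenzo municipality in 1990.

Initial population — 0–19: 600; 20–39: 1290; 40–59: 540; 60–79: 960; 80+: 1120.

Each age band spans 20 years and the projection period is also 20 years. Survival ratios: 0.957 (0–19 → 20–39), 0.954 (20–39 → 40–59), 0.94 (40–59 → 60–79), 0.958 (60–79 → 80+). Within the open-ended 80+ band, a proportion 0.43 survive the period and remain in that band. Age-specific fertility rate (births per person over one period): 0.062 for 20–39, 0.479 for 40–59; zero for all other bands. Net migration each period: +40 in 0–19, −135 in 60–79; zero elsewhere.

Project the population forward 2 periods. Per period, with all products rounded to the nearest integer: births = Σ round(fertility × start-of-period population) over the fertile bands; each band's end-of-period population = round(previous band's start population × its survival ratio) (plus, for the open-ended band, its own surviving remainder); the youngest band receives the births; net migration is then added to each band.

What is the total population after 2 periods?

3559

Numbering the bands 1..5 from youngest to oldest:
[period 1]
Births: 1290 × 0.062 = 80, 540 × 0.479 = 259 → 339
Band 2: 600 × 0.957 = 574
Band 3: 1290 × 0.954 = 1231
Band 4: 540 × 0.94 = 508
Band 5: 960 × 0.958 + 1120 × 0.43 = 920 + 482 = 1402
Net migration: Band 1 + 40 → 379; Band 4 − 135 → 373
→ [379, 574, 1231, 373, 1402]
[period 2]
Births: 574 × 0.062 = 36, 1231 × 0.479 = 590 → 626
Band 2: 379 × 0.957 = 363
Band 3: 574 × 0.954 = 548
Band 4: 1231 × 0.94 = 1157
Band 5: 373 × 0.958 + 1402 × 0.43 = 357 + 603 = 960
Net migration: Band 1 + 40 → 666; Band 4 − 135 → 1022
→ [666, 363, 548, 1022, 960]
Total after period 2: 666 + 363 + 548 + 1022 + 960 = 3559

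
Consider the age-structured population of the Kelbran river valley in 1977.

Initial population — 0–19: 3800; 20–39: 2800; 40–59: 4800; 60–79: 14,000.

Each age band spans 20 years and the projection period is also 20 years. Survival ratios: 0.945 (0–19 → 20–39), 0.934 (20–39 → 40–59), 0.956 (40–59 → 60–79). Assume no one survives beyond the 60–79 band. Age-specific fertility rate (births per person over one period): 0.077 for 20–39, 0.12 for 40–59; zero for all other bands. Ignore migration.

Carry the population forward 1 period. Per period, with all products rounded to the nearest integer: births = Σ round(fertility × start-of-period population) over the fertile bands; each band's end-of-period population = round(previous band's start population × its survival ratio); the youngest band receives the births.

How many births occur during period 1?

792

Period 1:
Births: 2800 × 0.077 = 216 ; 4800 × 0.12 = 576 ⇒ total 792
20–39: 3800 × 0.945 = 3591
40–59: 2800 × 0.934 = 2615
60–79: 4800 × 0.956 = 4589
Giving 792 / 3591 / 2615 / 4589.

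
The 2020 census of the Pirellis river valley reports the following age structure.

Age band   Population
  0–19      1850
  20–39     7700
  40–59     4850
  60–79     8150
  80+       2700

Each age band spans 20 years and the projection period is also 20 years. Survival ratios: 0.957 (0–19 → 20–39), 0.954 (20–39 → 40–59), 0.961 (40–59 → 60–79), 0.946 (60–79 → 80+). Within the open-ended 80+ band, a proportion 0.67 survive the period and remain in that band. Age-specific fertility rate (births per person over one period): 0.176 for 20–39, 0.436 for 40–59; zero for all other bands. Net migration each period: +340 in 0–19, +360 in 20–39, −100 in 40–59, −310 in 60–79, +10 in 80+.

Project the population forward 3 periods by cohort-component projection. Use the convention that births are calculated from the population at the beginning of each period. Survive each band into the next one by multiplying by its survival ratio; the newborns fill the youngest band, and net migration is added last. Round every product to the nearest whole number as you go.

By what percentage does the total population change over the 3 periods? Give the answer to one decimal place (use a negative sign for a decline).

— Period 1 —
Births: 7700 × 0.176 = 1355 ; 4850 × 0.436 = 2115 → total 3470
20–39: 1850 × 0.957 = 1770
40–59: 7700 × 0.954 = 7346
60–79: 4850 × 0.961 = 4661
80+: 8150 × 0.946 + 2700 × 0.67 = 7710 + 1809 = 9519
Net migration: 0–19 + 340 → 3810; 20–39 + 360 → 2130; 40–59 − 100 → 7246; 60–79 − 310 → 4351; 80+ + 10 → 9529
Population now: 0–19=3810, 20–39=2130, 40–59=7246, 60–79=4351, 80+=9529
— Period 2 —
Births: 2130 × 0.176 = 375 ; 7246 × 0.436 = 3159 → total 3534
20–39: 3810 × 0.957 = 3646
40–59: 2130 × 0.954 = 2032
60–79: 7246 × 0.961 = 6963
80+: 4351 × 0.946 + 9529 × 0.67 = 4116 + 6384 = 10500
Net migration: 0–19 + 340 → 3874; 20–39 + 360 → 4006; 40–59 − 100 → 1932; 60–79 − 310 → 6653; 80+ + 10 → 10510
Population now: 0–19=3874, 20–39=4006, 40–59=1932, 60–79=6653, 80+=10510
— Period 3 —
Births: 4006 × 0.176 = 705 ; 1932 × 0.436 = 842 → total 1547
20–39: 3874 × 0.957 = 3707
40–59: 4006 × 0.954 = 3822
60–79: 1932 × 0.961 = 1857
80+: 6653 × 0.946 + 10510 × 0.67 = 6294 + 7042 = 13336
Net migration: 0–19 + 340 → 1887; 20–39 + 360 → 4067; 40–59 − 100 → 3722; 60–79 − 310 → 1547; 80+ + 10 → 13346
Population now: 0–19=1887, 20–39=4067, 40–59=3722, 60–79=1547, 80+=13346
Total: 25250 → 24569; change = -681; percentage change = -2.7%

-2.7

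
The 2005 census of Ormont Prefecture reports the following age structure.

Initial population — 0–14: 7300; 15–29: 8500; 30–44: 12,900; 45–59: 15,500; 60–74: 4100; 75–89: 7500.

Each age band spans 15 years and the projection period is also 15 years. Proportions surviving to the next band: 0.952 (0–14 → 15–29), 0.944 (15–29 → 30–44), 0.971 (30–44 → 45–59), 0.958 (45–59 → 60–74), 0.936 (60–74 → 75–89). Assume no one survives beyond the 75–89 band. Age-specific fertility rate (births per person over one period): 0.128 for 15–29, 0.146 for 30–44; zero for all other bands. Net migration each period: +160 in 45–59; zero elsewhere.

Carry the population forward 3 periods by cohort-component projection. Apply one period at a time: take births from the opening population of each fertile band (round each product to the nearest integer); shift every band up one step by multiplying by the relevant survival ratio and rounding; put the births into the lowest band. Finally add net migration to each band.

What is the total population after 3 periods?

31476

Numbering the bands 1..6 from youngest to oldest:
— Period 1 —
Births: 8500 * 0.128 = 1088  |  12900 * 0.146 = 1883 ⇒ total 2971
Band 2: 7300 * 0.952 = 6950
Band 3: 8500 * 0.944 = 8024
Band 4: 12900 * 0.971 = 12526
Band 5: 15500 * 0.958 = 14849
Band 6: 4100 * 0.936 = 3838
Net migration: Band 4 + 160 → 12686
→ [2971, 6950, 8024, 12686, 14849, 3838]
— Period 2 —
Births: 6950 * 0.128 = 890  |  8024 * 0.146 = 1172 ⇒ total 2062
Band 2: 2971 * 0.952 = 2828
Band 3: 6950 * 0.944 = 6561
Band 4: 8024 * 0.971 = 7791
Band 5: 12686 * 0.958 = 12153
Band 6: 14849 * 0.936 = 13899
Net migration: Band 4 + 160 → 7951
→ [2062, 2828, 6561, 7951, 12153, 13899]
— Period 3 —
Births: 2828 * 0.128 = 362  |  6561 * 0.146 = 958 ⇒ total 1320
Band 2: 2062 * 0.952 = 1963
Band 3: 2828 * 0.944 = 2670
Band 4: 6561 * 0.971 = 6371
Band 5: 7951 * 0.958 = 7617
Band 6: 12153 * 0.936 = 11375
Net migration: Band 4 + 160 → 6531
→ [1320, 1963, 2670, 6531, 7617, 11375]
Total after period 3: 1320 + 1963 + 2670 + 6531 + 7617 + 11375 = 31476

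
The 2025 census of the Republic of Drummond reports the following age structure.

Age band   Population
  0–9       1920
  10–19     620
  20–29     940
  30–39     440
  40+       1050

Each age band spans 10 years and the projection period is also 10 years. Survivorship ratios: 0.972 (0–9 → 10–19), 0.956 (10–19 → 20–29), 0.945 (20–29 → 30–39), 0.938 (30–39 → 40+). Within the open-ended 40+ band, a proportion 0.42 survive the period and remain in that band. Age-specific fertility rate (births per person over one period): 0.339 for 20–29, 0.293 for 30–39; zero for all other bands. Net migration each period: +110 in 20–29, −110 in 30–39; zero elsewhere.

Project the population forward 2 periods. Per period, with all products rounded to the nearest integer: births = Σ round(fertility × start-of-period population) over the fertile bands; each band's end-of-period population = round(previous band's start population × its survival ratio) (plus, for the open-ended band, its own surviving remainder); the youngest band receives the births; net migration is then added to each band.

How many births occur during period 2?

Numbering the bands 1..5 from youngest to oldest:
Period 1:
Births: 940 × 0.339 = 319 ; 440 × 0.293 = 129 — total 448
Band 2: 1920 × 0.972 = 1866
Band 3: 620 × 0.956 = 593
Band 4: 940 × 0.945 = 888
Band 5: 440 × 0.938 + 1050 × 0.42 = 413 + 441 = 854
Net migration: Band 3 + 110 → 703; Band 4 − 110 → 778
Giving 448 / 1866 / 703 / 778 / 854.
Period 2:
Births: 703 × 0.339 = 238 ; 778 × 0.293 = 228 — total 466
Band 2: 448 × 0.972 = 435
Band 3: 1866 × 0.956 = 1784
Band 4: 703 × 0.945 = 664
Band 5: 778 × 0.938 + 854 × 0.42 = 730 + 359 = 1089
Net migration: Band 3 + 110 → 1894; Band 4 − 110 → 554
Giving 466 / 435 / 1894 / 554 / 1089.

466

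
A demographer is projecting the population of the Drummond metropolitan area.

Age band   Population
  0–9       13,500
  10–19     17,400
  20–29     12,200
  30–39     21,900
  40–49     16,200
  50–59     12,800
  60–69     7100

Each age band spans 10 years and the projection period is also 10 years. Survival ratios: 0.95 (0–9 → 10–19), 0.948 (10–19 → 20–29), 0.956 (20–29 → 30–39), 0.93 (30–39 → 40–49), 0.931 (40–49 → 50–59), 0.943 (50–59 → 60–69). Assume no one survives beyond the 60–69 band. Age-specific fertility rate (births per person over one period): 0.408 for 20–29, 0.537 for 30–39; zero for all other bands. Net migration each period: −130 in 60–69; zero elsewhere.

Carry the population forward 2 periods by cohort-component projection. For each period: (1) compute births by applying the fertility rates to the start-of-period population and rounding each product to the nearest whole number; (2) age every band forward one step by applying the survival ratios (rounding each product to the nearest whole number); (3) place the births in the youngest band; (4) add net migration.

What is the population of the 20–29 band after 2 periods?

After projecting period 1:
Births: 12200 × 0.408 = 4978, 21900 × 0.537 = 11760 → total 16738
10–19: 13500 × 0.95 = 12825
20–29: 17400 × 0.948 = 16495
30–39: 12200 × 0.956 = 11663
40–49: 21900 × 0.93 = 20367
50–59: 16200 × 0.931 = 15082
60–69: 12800 × 0.943 = 12070
Net migration: 60–69 − 130 → 11940
End of period: [16738, 12825, 16495, 11663, 20367, 15082, 11940]
After projecting period 2:
Births: 16495 × 0.408 = 6730, 11663 × 0.537 = 6263 → total 12993
10–19: 16738 × 0.95 = 15901
20–29: 12825 × 0.948 = 12158
30–39: 16495 × 0.956 = 15769
40–49: 11663 × 0.93 = 10847
50–59: 20367 × 0.931 = 18962
60–69: 15082 × 0.943 = 14222
Net migration: 60–69 − 130 → 14092
End of period: [12993, 15901, 12158, 15769, 10847, 18962, 14092]

12158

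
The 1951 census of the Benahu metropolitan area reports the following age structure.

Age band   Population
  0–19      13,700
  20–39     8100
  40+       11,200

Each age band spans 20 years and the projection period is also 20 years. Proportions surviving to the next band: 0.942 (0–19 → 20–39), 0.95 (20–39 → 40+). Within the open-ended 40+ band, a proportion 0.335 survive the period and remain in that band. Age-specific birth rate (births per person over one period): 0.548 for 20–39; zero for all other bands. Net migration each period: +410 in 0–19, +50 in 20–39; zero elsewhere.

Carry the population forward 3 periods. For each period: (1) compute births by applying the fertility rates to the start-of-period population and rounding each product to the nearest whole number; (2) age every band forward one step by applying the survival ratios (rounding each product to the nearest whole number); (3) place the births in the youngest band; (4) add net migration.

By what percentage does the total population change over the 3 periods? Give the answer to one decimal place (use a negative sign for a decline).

(Groups numbered youngest = 1 to oldest = 3.)
— Period 1 —
Births: 8100 * 0.548 = 4439
Group 2: 13700 * 0.942 = 12905
Group 3: 8100 * 0.95 + 11200 * 0.335 = 7695 + 3752 = 11447
Net migration: Group 1 + 410 → 4849; Group 2 + 50 → 12955
End of period: [4849, 12955, 11447]
— Period 2 —
Births: 12955 * 0.548 = 7099
Group 2: 4849 * 0.942 = 4568
Group 3: 12955 * 0.95 + 11447 * 0.335 = 12307 + 3835 = 16142
Net migration: Group 1 + 410 → 7509; Group 2 + 50 → 4618
End of period: [7509, 4618, 16142]
— Period 3 —
Births: 4618 * 0.548 = 2531
Group 2: 7509 * 0.942 = 7073
Group 3: 4618 * 0.95 + 16142 * 0.335 = 4387 + 5408 = 9795
Net migration: Group 1 + 410 → 2941; Group 2 + 50 → 7123
End of period: [2941, 7123, 9795]
Total: 33000 → 19859; change = -13141; percentage change = -39.8%

-39.8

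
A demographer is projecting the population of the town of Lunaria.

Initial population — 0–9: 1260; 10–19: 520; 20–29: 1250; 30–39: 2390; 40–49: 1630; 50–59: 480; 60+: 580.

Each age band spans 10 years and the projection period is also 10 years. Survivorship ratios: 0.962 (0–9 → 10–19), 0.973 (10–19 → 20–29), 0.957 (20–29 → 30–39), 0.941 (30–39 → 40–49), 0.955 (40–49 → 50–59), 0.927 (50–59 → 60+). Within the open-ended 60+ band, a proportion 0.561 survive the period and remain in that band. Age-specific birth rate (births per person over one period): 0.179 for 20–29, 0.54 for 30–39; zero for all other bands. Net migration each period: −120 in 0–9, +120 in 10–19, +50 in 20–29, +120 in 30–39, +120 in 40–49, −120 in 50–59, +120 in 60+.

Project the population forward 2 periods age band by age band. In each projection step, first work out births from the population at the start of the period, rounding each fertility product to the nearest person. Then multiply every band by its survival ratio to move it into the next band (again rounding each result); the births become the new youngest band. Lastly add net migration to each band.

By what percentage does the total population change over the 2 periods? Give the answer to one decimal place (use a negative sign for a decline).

Call the groups 1 to 7, youngest first.
Period 1.
Births: 1250 × 0.179 = 224 ; 2390 × 0.54 = 1291 → total 1515
Group 2: 1260 × 0.962 = 1212
Group 3: 520 × 0.973 = 506
Group 4: 1250 × 0.957 = 1196
Group 5: 2390 × 0.941 = 2249
Group 6: 1630 × 0.955 = 1557
Group 7: 480 × 0.927 + 580 × 0.561 = 445 + 325 = 770
Net migration: Group 1 − 120 → 1395; Group 2 + 120 → 1332; Group 3 + 50 → 556; Group 4 + 120 → 1316; Group 5 + 120 → 2369; Group 6 − 120 → 1437; Group 7 + 120 → 890
→ [1395, 1332, 556, 1316, 2369, 1437, 890]
Period 2.
Births: 556 × 0.179 = 100 ; 1316 × 0.54 = 711 → total 811
Group 2: 1395 × 0.962 = 1342
Group 3: 1332 × 0.973 = 1296
Group 4: 556 × 0.957 = 532
Group 5: 1316 × 0.941 = 1238
Group 6: 2369 × 0.955 = 2262
Group 7: 1437 × 0.927 + 890 × 0.561 = 1332 + 499 = 1831
Net migration: Group 1 − 120 → 691; Group 2 + 120 → 1462; Group 3 + 50 → 1346; Group 4 + 120 → 652; Group 5 + 120 → 1358; Group 6 − 120 → 2142; Group 7 + 120 → 1951
→ [691, 1462, 1346, 652, 1358, 2142, 1951]
Total: 8110 → 9602; change = 1492; percentage change = 18.4%

18.4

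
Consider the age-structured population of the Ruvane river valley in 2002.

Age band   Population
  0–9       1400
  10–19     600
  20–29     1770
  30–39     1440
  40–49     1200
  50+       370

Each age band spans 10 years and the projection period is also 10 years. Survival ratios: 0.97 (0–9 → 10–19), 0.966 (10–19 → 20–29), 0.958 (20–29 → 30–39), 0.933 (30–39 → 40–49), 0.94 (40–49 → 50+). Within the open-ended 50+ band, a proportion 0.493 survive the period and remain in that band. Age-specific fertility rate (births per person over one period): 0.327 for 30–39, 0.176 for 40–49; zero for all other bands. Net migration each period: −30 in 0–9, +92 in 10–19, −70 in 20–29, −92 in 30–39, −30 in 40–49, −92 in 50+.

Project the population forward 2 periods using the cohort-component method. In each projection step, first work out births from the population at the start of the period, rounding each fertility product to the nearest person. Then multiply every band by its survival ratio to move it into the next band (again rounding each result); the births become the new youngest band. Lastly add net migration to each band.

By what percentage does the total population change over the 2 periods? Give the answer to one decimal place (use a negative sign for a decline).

-5.8

Numbering the groups 1..6 from youngest to oldest:
Period 1.
Births: 1440 × 0.327 = 471, 1200 × 0.176 = 211 → 682
Group 2: 1400 × 0.97 = 1358
Group 3: 600 × 0.966 = 580
Group 4: 1770 × 0.958 = 1696
Group 5: 1440 × 0.933 = 1344
Group 6: 1200 × 0.94 + 370 × 0.493 = 1128 + 182 = 1310
Net migration: Group 1 − 30 → 652; Group 2 + 92 → 1450; Group 3 − 70 → 510; Group 4 − 92 → 1604; Group 5 − 30 → 1314; Group 6 − 92 → 1218
Giving 652 / 1450 / 510 / 1604 / 1314 / 1218.
Period 2.
Births: 1604 × 0.327 = 525, 1314 × 0.176 = 231 → 756
Group 2: 652 × 0.97 = 632
Group 3: 1450 × 0.966 = 1401
Group 4: 510 × 0.958 = 489
Group 5: 1604 × 0.933 = 1497
Group 6: 1314 × 0.94 + 1218 × 0.493 = 1235 + 600 = 1835
Net migration: Group 1 − 30 → 726; Group 2 + 92 → 724; Group 3 − 70 → 1331; Group 4 − 92 → 397; Group 5 − 30 → 1467; Group 6 − 92 → 1743
Giving 726 / 724 / 1331 / 397 / 1467 / 1743.
Total: 6780 → 6388; change = -392; percentage change = -5.8%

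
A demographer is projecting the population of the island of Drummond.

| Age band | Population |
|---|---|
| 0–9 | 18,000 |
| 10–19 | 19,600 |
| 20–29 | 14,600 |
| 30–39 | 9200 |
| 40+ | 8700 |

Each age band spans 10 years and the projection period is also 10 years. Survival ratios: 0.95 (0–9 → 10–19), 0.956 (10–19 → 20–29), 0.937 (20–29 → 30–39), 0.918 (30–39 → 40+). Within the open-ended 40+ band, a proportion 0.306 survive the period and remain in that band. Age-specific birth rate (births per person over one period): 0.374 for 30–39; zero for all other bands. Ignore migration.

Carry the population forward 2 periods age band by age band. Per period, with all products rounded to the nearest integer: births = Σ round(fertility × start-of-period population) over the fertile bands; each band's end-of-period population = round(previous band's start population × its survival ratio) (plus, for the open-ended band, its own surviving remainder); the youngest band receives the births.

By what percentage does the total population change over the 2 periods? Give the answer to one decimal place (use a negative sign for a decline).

-16.9

Let band 1 be 0–9 through band 5 = 40+.
— Period 1 —
Births: 9200 × 0.374 = 3441
Band 2: 18000 × 0.95 = 17100
Band 3: 19600 × 0.956 = 18738
Band 4: 14600 × 0.937 = 13680
Band 5: 9200 × 0.918 + 8700 × 0.306 = 8446 + 2662 = 11108
End of period: [3441, 17100, 18738, 13680, 11108]
— Period 2 —
Births: 13680 × 0.374 = 5116
Band 2: 3441 × 0.95 = 3269
Band 3: 17100 × 0.956 = 16348
Band 4: 18738 × 0.937 = 17558
Band 5: 13680 × 0.918 + 11108 × 0.306 = 12558 + 3399 = 15957
End of period: [5116, 3269, 16348, 17558, 15957]
Total: 70100 → 58248; change = -11852; percentage change = -16.9%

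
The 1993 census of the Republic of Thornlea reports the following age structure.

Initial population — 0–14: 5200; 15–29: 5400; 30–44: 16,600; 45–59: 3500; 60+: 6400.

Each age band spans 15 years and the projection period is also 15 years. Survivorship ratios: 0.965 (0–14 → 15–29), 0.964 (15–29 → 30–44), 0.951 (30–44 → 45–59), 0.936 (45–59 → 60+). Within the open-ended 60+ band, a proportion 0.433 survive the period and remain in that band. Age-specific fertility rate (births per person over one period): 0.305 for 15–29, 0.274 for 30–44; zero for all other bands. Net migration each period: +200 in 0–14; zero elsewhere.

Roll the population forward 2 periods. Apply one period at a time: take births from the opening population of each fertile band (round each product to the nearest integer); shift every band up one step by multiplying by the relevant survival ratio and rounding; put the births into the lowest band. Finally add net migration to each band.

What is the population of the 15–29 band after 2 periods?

(Groups numbered youngest = 1 to oldest = 5.)
[period 1]
Births: 5400 * 0.305 = 1647  |  16600 * 0.274 = 4548 → 6195
Group 2: 5200 * 0.965 = 5018
Group 3: 5400 * 0.964 = 5206
Group 4: 16600 * 0.951 = 15787
Group 5: 3500 * 0.936 + 6400 * 0.433 = 3276 + 2771 = 6047
Net migration: Group 1 + 200 → 6395
End of period: [6395, 5018, 5206, 15787, 6047]
[period 2]
Births: 5018 * 0.305 = 1530  |  5206 * 0.274 = 1426 → 2956
Group 2: 6395 * 0.965 = 6171
Group 3: 5018 * 0.964 = 4837
Group 4: 5206 * 0.951 = 4951
Group 5: 15787 * 0.936 + 6047 * 0.433 = 14777 + 2618 = 17395
Net migration: Group 1 + 200 → 3156
End of period: [3156, 6171, 4837, 4951, 17395]

6171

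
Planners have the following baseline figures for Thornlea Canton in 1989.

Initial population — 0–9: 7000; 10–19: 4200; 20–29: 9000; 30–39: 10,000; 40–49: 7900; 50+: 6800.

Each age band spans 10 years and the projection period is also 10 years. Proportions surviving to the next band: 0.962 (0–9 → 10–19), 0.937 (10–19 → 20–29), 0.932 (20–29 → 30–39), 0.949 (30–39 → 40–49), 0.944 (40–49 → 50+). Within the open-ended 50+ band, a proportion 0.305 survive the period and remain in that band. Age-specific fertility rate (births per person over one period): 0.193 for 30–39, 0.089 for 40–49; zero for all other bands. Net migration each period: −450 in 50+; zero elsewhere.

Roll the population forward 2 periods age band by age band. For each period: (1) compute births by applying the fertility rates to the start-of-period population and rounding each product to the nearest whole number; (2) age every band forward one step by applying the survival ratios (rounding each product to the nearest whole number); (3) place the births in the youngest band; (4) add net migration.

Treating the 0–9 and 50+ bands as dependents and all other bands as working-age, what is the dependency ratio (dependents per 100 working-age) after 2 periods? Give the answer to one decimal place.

Period 1.
Births: 10000 * 0.193 = 1930 ; 7900 * 0.089 = 703 ⇒ total 2633
10–19: 7000 * 0.962 = 6734
20–29: 4200 * 0.937 = 3935
30–39: 9000 * 0.932 = 8388
40–49: 10000 * 0.949 = 9490
50+: 7900 * 0.944 + 6800 * 0.305 = 7458 + 2074 = 9532
Net migration: 50+ − 450 → 9082
Population now: 0–9=2633, 10–19=6734, 20–29=3935, 30–39=8388, 40–49=9490, 50+=9082
Period 2.
Births: 8388 * 0.193 = 1619 ; 9490 * 0.089 = 845 ⇒ total 2464
10–19: 2633 * 0.962 = 2533
20–29: 6734 * 0.937 = 6310
30–39: 3935 * 0.932 = 3667
40–49: 8388 * 0.949 = 7960
50+: 9490 * 0.944 + 9082 * 0.305 = 8959 + 2770 = 11729
Net migration: 50+ − 450 → 11279
Population now: 0–9=2464, 10–19=2533, 20–29=6310, 30–39=3667, 40–49=7960, 50+=11279
Dependents (band 0–9 + band 50+) = 2464 + 11279 = 13743; working-age = 20470; ratio = 13743/20470 × 100 = 67.1

67.1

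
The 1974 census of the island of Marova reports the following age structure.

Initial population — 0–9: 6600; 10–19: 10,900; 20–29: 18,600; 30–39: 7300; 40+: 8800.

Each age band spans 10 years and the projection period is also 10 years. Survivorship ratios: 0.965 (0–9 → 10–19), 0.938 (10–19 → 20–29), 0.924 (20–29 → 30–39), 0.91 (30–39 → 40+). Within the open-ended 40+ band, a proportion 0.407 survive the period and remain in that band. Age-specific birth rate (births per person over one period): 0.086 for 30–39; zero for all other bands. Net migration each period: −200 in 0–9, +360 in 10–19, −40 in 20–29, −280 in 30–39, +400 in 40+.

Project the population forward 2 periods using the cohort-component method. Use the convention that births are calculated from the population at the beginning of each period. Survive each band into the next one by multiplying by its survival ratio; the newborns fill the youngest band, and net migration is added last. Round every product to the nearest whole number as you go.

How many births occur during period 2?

1454

(Bands numbered youngest = 1 to oldest = 5.)
Period 1:
Births: 7300 * 0.086 = 628
Band 2: 6600 * 0.965 = 6369
Band 3: 10900 * 0.938 = 10224
Band 4: 18600 * 0.924 = 17186
Band 5: 7300 * 0.91 + 8800 * 0.407 = 6643 + 3582 = 10225
Net migration: Band 1 − 200 → 428; Band 2 + 360 → 6729; Band 3 − 40 → 10184; Band 4 − 280 → 16906; Band 5 + 400 → 10625
→ [428, 6729, 10184, 16906, 10625]
Period 2:
Births: 16906 * 0.086 = 1454
Band 2: 428 * 0.965 = 413
Band 3: 6729 * 0.938 = 6312
Band 4: 10184 * 0.924 = 9410
Band 5: 16906 * 0.91 + 10625 * 0.407 = 15384 + 4324 = 19708
Net migration: Band 1 − 200 → 1254; Band 2 + 360 → 773; Band 3 − 40 → 6272; Band 4 − 280 → 9130; Band 5 + 400 → 20108
→ [1254, 773, 6272, 9130, 20108]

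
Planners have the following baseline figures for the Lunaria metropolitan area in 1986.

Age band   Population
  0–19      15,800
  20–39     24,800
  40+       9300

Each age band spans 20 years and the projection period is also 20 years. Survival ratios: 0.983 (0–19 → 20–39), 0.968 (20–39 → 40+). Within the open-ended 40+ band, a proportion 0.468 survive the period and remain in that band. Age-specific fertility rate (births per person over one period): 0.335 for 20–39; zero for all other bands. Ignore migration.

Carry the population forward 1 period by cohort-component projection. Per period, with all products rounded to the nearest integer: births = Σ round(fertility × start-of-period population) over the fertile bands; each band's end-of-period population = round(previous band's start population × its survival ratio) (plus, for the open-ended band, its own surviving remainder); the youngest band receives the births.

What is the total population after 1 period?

52197

[period 1]
Births: 24800 * 0.335 = 8308
20–39: 15800 * 0.983 = 15531
40+: 24800 * 0.968 + 9300 * 0.468 = 24006 + 4352 = 28358
Population now: 0–19=8308, 20–39=15531, 40+=28358
Total after period 1: 8308 + 15531 + 28358 = 52197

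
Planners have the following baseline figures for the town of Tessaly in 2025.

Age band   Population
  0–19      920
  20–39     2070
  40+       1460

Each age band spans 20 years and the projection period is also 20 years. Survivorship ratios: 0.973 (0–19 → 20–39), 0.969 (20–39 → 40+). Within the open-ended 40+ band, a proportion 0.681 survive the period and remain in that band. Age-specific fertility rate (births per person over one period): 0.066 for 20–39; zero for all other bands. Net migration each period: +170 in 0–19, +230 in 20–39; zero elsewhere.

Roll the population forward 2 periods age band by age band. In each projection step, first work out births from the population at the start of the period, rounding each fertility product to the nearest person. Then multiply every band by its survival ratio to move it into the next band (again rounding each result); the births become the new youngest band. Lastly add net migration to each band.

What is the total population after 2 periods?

Let band 1 be 0–19 through band 3 = 40+.
Period 1.
Births: 2070 * 0.066 = 137
Band 2: 920 * 0.973 = 895
Band 3: 2070 * 0.969 + 1460 * 0.681 = 2006 + 994 = 3000
Net migration: Band 1 + 170 → 307; Band 2 + 230 → 1125
Population now: 0–19=307, 20–39=1125, 40+=3000
Period 2.
Births: 1125 * 0.066 = 74
Band 2: 307 * 0.973 = 299
Band 3: 1125 * 0.969 + 3000 * 0.681 = 1090 + 2043 = 3133
Net migration: Band 1 + 170 → 244; Band 2 + 230 → 529
Population now: 0–19=244, 20–39=529, 40+=3133
Total after period 2: 244 + 529 + 3133 = 3906

3906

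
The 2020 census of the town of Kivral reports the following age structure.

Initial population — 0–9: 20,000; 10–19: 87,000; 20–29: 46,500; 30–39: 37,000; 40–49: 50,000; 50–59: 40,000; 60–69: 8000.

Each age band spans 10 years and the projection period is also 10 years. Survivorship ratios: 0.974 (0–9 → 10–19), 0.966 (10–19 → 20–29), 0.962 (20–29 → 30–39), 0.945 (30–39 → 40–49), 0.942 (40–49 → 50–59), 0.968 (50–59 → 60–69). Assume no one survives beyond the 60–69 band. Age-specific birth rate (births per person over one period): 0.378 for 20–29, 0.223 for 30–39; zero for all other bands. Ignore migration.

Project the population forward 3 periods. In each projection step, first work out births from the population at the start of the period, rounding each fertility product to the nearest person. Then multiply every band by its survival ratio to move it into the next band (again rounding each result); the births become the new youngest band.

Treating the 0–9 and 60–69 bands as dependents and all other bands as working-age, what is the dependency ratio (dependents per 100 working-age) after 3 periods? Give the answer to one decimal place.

28.6

Call the groups 1 to 7, youngest first.
After projecting period 1:
Births: 46500 * 0.378 = 17577 ; 37000 * 0.223 = 8251 — total 25828
Group 2: 20000 * 0.974 = 19480
Group 3: 87000 * 0.966 = 84042
Group 4: 46500 * 0.962 = 44733
Group 5: 37000 * 0.945 = 34965
Group 6: 50000 * 0.942 = 47100
Group 7: 40000 * 0.968 = 38720
→ [25828, 19480, 84042, 44733, 34965, 47100, 38720]
After projecting period 2:
Births: 84042 * 0.378 = 31768 ; 44733 * 0.223 = 9975 — total 41743
Group 2: 25828 * 0.974 = 25156
Group 3: 19480 * 0.966 = 18818
Group 4: 84042 * 0.962 = 80848
Group 5: 44733 * 0.945 = 42273
Group 6: 34965 * 0.942 = 32937
Group 7: 47100 * 0.968 = 45593
→ [41743, 25156, 18818, 80848, 42273, 32937, 45593]
After projecting period 3:
Births: 18818 * 0.378 = 7113 ; 80848 * 0.223 = 18029 — total 25142
Group 2: 41743 * 0.974 = 40658
Group 3: 25156 * 0.966 = 24301
Group 4: 18818 * 0.962 = 18103
Group 5: 80848 * 0.945 = 76401
Group 6: 42273 * 0.942 = 39821
Group 7: 32937 * 0.968 = 31883
→ [25142, 40658, 24301, 18103, 76401, 39821, 31883]
Dependents (band 0–9 + band 60–69) = 25142 + 31883 = 57025; working-age = 199284; ratio = 57025/199284 × 100 = 28.6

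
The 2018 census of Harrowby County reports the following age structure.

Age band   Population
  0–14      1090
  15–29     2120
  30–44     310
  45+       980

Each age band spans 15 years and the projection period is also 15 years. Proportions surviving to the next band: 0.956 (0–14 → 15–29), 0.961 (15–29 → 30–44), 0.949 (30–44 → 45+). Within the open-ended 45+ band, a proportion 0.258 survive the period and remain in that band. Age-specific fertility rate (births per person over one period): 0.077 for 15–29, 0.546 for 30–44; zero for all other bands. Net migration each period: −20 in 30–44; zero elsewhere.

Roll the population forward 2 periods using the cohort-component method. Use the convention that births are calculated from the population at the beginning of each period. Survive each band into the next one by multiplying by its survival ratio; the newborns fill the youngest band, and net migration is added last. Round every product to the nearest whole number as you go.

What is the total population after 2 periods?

[period 1]
Births: 2120 * 0.077 = 163  |  310 * 0.546 = 169 — total 332
15–29: 1090 * 0.956 = 1042
30–44: 2120 * 0.961 = 2037
45+: 310 * 0.949 + 980 * 0.258 = 294 + 253 = 547
Net migration: 30–44 − 20 → 2017
End of period: [332, 1042, 2017, 547]
[period 2]
Births: 1042 * 0.077 = 80  |  2017 * 0.546 = 1101 — total 1181
15–29: 332 * 0.956 = 317
30–44: 1042 * 0.961 = 1001
45+: 2017 * 0.949 + 547 * 0.258 = 1914 + 141 = 2055
Net migration: 30–44 − 20 → 981
End of period: [1181, 317, 981, 2055]
Total after period 2: 1181 + 317 + 981 + 2055 = 4534

4534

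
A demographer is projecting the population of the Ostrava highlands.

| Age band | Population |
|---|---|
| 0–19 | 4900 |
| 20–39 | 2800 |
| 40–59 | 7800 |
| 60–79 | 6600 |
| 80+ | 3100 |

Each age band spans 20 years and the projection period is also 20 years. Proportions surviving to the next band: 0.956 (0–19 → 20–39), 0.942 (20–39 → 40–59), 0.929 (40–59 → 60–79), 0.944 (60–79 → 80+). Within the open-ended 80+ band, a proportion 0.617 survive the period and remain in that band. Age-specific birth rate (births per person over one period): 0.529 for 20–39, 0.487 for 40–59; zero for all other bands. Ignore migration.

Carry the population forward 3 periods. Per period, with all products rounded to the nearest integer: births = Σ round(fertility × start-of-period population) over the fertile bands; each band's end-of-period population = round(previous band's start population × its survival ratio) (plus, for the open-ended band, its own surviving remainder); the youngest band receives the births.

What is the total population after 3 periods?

26904

— Period 1 —
Births: 2800 × 0.529 = 1481 ; 7800 × 0.487 = 3799 ⇒ total 5280
20–39: 4900 × 0.956 = 4684
40–59: 2800 × 0.942 = 2638
60–79: 7800 × 0.929 = 7246
80+: 6600 × 0.944 + 3100 × 0.617 = 6230 + 1913 = 8143
End of period: [5280, 4684, 2638, 7246, 8143]
— Period 2 —
Births: 4684 × 0.529 = 2478 ; 2638 × 0.487 = 1285 ⇒ total 3763
20–39: 5280 × 0.956 = 5048
40–59: 4684 × 0.942 = 4412
60–79: 2638 × 0.929 = 2451
80+: 7246 × 0.944 + 8143 × 0.617 = 6840 + 5024 = 11864
End of period: [3763, 5048, 4412, 2451, 11864]
— Period 3 —
Births: 5048 × 0.529 = 2670 ; 4412 × 0.487 = 2149 ⇒ total 4819
20–39: 3763 × 0.956 = 3597
40–59: 5048 × 0.942 = 4755
60–79: 4412 × 0.929 = 4099
80+: 2451 × 0.944 + 11864 × 0.617 = 2314 + 7320 = 9634
End of period: [4819, 3597, 4755, 4099, 9634]
Total after period 3: 4819 + 3597 + 4755 + 4099 + 9634 = 26904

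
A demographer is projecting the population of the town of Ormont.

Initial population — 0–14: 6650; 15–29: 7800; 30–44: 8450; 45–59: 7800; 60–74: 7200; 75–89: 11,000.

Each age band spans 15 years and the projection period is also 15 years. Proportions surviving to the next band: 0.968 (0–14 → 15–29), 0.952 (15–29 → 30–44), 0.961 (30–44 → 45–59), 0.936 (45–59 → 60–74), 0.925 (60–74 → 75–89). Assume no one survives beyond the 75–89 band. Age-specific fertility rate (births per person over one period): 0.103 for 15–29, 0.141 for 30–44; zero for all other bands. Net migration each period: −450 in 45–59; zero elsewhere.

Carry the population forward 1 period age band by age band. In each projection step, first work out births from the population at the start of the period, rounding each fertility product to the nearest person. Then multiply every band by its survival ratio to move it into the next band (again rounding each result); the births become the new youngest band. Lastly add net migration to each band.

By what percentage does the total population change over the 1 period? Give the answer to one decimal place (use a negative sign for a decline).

Let band 1 be 0–14 through band 6 = 75–89.
— Period 1 —
Births: 7800 * 0.103 = 803  |  8450 * 0.141 = 1191 → total 1994
Band 2: 6650 * 0.968 = 6437
Band 3: 7800 * 0.952 = 7426
Band 4: 8450 * 0.961 = 8120
Band 5: 7800 * 0.936 = 7301
Band 6: 7200 * 0.925 = 6660
Net migration: Band 4 − 450 → 7670
→ [1994, 6437, 7426, 7670, 7301, 6660]
Total: 48900 → 37488; change = -11412; percentage change = -23.3%

-23.3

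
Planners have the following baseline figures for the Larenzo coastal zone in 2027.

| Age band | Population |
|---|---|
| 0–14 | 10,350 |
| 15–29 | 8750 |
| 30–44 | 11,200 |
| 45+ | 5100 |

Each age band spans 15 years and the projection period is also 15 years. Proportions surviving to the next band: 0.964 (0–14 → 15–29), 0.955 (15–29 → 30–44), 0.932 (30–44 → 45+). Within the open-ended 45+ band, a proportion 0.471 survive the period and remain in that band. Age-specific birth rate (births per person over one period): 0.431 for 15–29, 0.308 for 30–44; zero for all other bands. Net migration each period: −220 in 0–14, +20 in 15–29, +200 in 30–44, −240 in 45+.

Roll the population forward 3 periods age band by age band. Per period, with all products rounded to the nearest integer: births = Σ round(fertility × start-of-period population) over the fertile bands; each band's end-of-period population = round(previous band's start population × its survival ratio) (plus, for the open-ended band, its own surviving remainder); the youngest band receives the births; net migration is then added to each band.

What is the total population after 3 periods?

34147

Let group 1 be 0–14 through group 4 = 45+.
— Period 1 —
Births: 8750 × 0.431 = 3771, 11200 × 0.308 = 3450 → 7221
Group 2: 10350 × 0.964 = 9977
Group 3: 8750 × 0.955 = 8356
Group 4: 11200 × 0.932 + 5100 × 0.471 = 10438 + 2402 = 12840
Net migration: Group 1 − 220 → 7001; Group 2 + 20 → 9997; Group 3 + 200 → 8556; Group 4 − 240 → 12600
→ [7001, 9997, 8556, 12600]
— Period 2 —
Births: 9997 × 0.431 = 4309, 8556 × 0.308 = 2635 → 6944
Group 2: 7001 × 0.964 = 6749
Group 3: 9997 × 0.955 = 9547
Group 4: 8556 × 0.932 + 12600 × 0.471 = 7974 + 5935 = 13909
Net migration: Group 1 − 220 → 6724; Group 2 + 20 → 6769; Group 3 + 200 → 9747; Group 4 − 240 → 13669
→ [6724, 6769, 9747, 13669]
— Period 3 —
Births: 6769 × 0.431 = 2917, 9747 × 0.308 = 3002 → 5919
Group 2: 6724 × 0.964 = 6482
Group 3: 6769 × 0.955 = 6464
Group 4: 9747 × 0.932 + 13669 × 0.471 = 9084 + 6438 = 15522
Net migration: Group 1 − 220 → 5699; Group 2 + 20 → 6502; Group 3 + 200 → 6664; Group 4 − 240 → 15282
→ [5699, 6502, 6664, 15282]
Total after period 3: 5699 + 6502 + 6664 + 15282 = 34147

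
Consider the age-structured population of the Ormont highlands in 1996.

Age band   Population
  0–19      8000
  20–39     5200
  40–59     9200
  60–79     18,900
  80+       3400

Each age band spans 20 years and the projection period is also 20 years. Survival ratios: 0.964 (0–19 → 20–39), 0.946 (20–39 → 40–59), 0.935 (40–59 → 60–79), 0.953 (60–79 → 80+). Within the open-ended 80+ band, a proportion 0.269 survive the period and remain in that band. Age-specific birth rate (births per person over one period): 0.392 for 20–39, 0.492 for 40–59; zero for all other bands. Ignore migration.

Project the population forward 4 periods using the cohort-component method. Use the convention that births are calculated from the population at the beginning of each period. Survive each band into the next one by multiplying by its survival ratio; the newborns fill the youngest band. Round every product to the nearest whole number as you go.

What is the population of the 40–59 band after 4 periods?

Call the groups 1 to 5, youngest first.
After projecting period 1:
Births: 5200 × 0.392 = 2038  |  9200 × 0.492 = 4526 — total 6564
Group 2: 8000 × 0.964 = 7712
Group 3: 5200 × 0.946 = 4919
Group 4: 9200 × 0.935 = 8602
Group 5: 18900 × 0.953 + 3400 × 0.269 = 18012 + 915 = 18927
Population now: 0–19=6564, 20–39=7712, 40–59=4919, 60–79=8602, 80+=18927
After projecting period 2:
Births: 7712 × 0.392 = 3023  |  4919 × 0.492 = 2420 — total 5443
Group 2: 6564 × 0.964 = 6328
Group 3: 7712 × 0.946 = 7296
Group 4: 4919 × 0.935 = 4599
Group 5: 8602 × 0.953 + 18927 × 0.269 = 8198 + 5091 = 13289
Population now: 0–19=5443, 20–39=6328, 40–59=7296, 60–79=4599, 80+=13289
After projecting period 3:
Births: 6328 × 0.392 = 2481  |  7296 × 0.492 = 3590 — total 6071
Group 2: 5443 × 0.964 = 5247
Group 3: 6328 × 0.946 = 5986
Group 4: 7296 × 0.935 = 6822
Group 5: 4599 × 0.953 + 13289 × 0.269 = 4383 + 3575 = 7958
Population now: 0–19=6071, 20–39=5247, 40–59=5986, 60–79=6822, 80+=7958
After projecting period 4:
Births: 5247 × 0.392 = 2057  |  5986 × 0.492 = 2945 — total 5002
Group 2: 6071 × 0.964 = 5852
Group 3: 5247 × 0.946 = 4964
Group 4: 5986 × 0.935 = 5597
Group 5: 6822 × 0.953 + 7958 × 0.269 = 6501 + 2141 = 8642
Population now: 0–19=5002, 20–39=5852, 40–59=4964, 60–79=5597, 80+=8642

4964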